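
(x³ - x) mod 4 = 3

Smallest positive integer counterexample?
Testing positive integers:
x = 1: LHS = (1³ - 1) mod 4 = 0 mod 4 = 0; 0 = 3 — FAILS  ← smallest positive counterexample

Answer: x = 1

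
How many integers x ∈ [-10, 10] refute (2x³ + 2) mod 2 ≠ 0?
Counterexamples in [-10, 10]: {-10, -9, -8, -7, -6, -5, -4, -3, -2, -1, 0, 1, 2, 3, 4, 5, 6, 7, 8, 9, 10}.

Counting them gives 21 values.

Answer: 21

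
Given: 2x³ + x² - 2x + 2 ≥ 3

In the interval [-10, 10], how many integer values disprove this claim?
Counterexamples in [-10, 10]: {-10, -9, -8, -7, -6, -5, -4, -3, -2, 0}.

Counting them gives 10 values.

Answer: 10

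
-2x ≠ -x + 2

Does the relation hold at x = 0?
x = 0: LHS = -2·0 = 0, RHS = -0 + 2 = 2; 0 ≠ 2 — holds

The relation is satisfied at x = 0.

Answer: Yes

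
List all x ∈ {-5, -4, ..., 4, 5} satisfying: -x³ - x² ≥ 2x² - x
Holds for: {-5, -4, 0}
Fails for: {-3, -2, -1, 1, 2, 3, 4, 5}

Answer: {-5, -4, 0}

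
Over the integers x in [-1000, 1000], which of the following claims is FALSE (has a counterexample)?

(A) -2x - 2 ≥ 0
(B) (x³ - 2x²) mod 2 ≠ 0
(A) x = 0: LHS = -2·0 - 2 = -2; -2 ≥ 0 — FAILS
(B) x = 0: LHS = (0³ - 2·0²) mod 2 = 0 mod 2 = 0; 0 ≠ 0 — FAILS

Answer: Both A and B are false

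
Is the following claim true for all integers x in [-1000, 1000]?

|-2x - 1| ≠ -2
An absolute value is never negative, so the left side is ≥ 0 for every x, while the right side is -2. Tightest case in [-1000, 1000] is x = 0:
x = 0: LHS = |-2·0 - 1| = |-1| = 1; 1 ≠ -2 — holds
Hence LHS − RHS is never 0, i.e. the two sides are never equal, so the relation holds for every integer in [-1000, 1000].

No counterexample exists.

Answer: True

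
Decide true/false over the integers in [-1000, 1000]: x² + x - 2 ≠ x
Track d = LHS − RHS over the integers in [-1000, 1000]. Equality would need d = 0, but d changes sign only between consecutive integers, jumping over 0:
x = -2: LHS = (-2)² + (-2) - 2 = 0; 0 ≠ -2 — holds  (d = 2)
x = -1: LHS = (-1)² + (-1) - 2 = -2; -2 ≠ -1 — holds  (d = -1)
x = 1: LHS = 1² + 1 - 2 = 0; 0 ≠ 1 — holds  (d = -1)
x = 2: LHS = 2² + 2 - 2 = 4; 4 ≠ 2 — holds  (d = 2)
Away from these crossings d keeps a constant sign, and checking every integer in [-1000, 1000] confirms d ≠ 0 throughout. Hence the two sides are never equal, so the relation holds for every integer in [-1000, 1000].

No counterexample exists.

Answer: True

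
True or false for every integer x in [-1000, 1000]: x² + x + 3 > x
Over all integers in [-1000, 1000], LHS − RHS is smallest at x = 0, where it equals 3:
x = 0: LHS = 0² + 0 + 3 = 3; 3 > 0 — holds
At the ends of the range:
x = -1000: LHS = (-1000)² + (-1000) + 3 = 999003; 999003 > -1000 — holds
x = 1000: LHS = 1000² + 1000 + 3 = 1001003; 1001003 > 1000 — holds
Hence LHS − RHS is never zero or negative, i.e. LHS > RHS throughout, so the relation holds for every integer in [-1000, 1000].

No counterexample exists.

Answer: True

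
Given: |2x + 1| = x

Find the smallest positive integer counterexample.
Testing positive integers:
x = 1: LHS = |2·1 + 1| = |3| = 3; 3 = 1 — FAILS  ← smallest positive counterexample

Answer: x = 1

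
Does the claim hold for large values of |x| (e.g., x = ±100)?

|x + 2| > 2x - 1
x = 100: LHS = |100 + 2| = |102| = 102, RHS = 2·100 - 1 = 199; 102 > 199 — FAILS
x = -100: LHS = |(-100) + 2| = |-98| = 98, RHS = 2·(-100) - 1 = -201; 98 > -201 — holds

Answer: Partially: fails for x = 100, holds for x = -100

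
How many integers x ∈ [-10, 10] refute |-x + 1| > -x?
Over all integers in [-10, 10], LHS − RHS is smallest at x = 0, where it equals 1:
x = 0: LHS = |-0 + 1| = |1| = 1, RHS = -0 = 0; 1 > 0 — holds
At the ends of the range:
x = -10: LHS = |-(-10) + 1| = |11| = 11, RHS = -(-10) = 10; 11 > 10 — holds
x = 10: LHS = |-10 + 1| = |-9| = 9; 9 > -10 — holds
Hence LHS − RHS is never zero or negative, i.e. LHS > RHS throughout, so the relation holds for every integer in [-10, 10].

No counterexample appears in that range.

Answer: 0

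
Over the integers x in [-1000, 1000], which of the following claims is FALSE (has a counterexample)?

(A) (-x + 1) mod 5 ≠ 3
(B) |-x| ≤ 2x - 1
(A) x = -2: LHS = (-(-2) + 1) mod 5 = 3 mod 5 = 3; 3 ≠ 3 — FAILS
(B) x = 0: LHS = |-0| = |0| = 0, RHS = 2·0 - 1 = -1; 0 ≤ -1 — FAILS

Answer: Both A and B are false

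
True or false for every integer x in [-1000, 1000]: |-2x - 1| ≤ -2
The claim fails at x = 0:
x = 0: LHS = |-2·0 - 1| = |-1| = 1; 1 ≤ -2 — FAILS

Because a single integer refutes it, the statement is false.

Answer: False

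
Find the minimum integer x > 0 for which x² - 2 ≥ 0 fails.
Testing positive integers:
x = 1: LHS = 1² - 2 = -1; -1 ≥ 0 — FAILS  ← smallest positive counterexample

Answer: x = 1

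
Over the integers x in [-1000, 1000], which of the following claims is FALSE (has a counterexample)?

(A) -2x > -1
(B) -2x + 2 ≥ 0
(A) x = 1: LHS = -2·1 = -2; -2 > -1 — FAILS
(B) x = 2: LHS = -2·2 + 2 = -2; -2 ≥ 0 — FAILS

Answer: Both A and B are false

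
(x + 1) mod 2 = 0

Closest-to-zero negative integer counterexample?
Testing negative integers from -1 downward:
x = -1: LHS = ((-1) + 1) mod 2 = 0 mod 2 = 0; 0 = 0 — holds
x = -2: LHS = ((-2) + 1) mod 2 = (-1) mod 2 = 1; 1 = 0 — FAILS  ← closest negative counterexample to 0

Answer: x = -2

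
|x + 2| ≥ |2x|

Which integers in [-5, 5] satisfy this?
Holds for: {0, 1, 2}
Fails for: {-5, -4, -3, -2, -1, 3, 4, 5}

Answer: {0, 1, 2}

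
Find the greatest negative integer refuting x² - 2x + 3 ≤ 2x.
Testing negative integers from -1 downward:
x = -1: LHS = (-1)² - 2·(-1) + 3 = 6, RHS = 2·(-1) = -2; 6 ≤ -2 — FAILS  ← closest negative counterexample to 0

Answer: x = -1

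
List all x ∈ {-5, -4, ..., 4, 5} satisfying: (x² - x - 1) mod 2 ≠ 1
For a polynomial with integer coefficients, its value mod 2 depends only on x mod 2, so it suffices to check one representative of each residue class, x = 0, 1:
x = 0: LHS = (0² - 0 - 1) mod 2 = (-1) mod 2 = 1; 1 ≠ 1 — FAILS
x = 1: LHS = (1² - 1 - 1) mod 2 = (-1) mod 2 = 1; 1 ≠ 1 — FAILS
The relation fails in every residue class, so the claimed relation (≠) fails for every integer in [-5, 5].

Answer: None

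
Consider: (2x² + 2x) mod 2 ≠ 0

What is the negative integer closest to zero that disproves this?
Testing negative integers from -1 downward:
x = -1: LHS = (2·(-1)² + 2·(-1)) mod 2 = 0 mod 2 = 0; 0 ≠ 0 — FAILS  ← closest negative counterexample to 0

Answer: x = -1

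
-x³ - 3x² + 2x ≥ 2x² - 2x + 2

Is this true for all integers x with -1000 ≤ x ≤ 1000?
The claim fails at x = 0:
x = 0: LHS = -0³ - 3·0² + 2·0 = 0, RHS = 2·0² - 2·0 + 2 = 2; 0 ≥ 2 — FAILS

Because a single integer refutes it, the statement is false.

Answer: False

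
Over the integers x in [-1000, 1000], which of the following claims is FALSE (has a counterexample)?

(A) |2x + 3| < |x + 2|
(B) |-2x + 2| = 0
(A) x = 0: LHS = |2·0 + 3| = |3| = 3, RHS = |0 + 2| = |2| = 2; 3 < 2 — FAILS
(B) x = 0: LHS = |-2·0 + 2| = |2| = 2; 2 = 0 — FAILS

Answer: Both A and B are false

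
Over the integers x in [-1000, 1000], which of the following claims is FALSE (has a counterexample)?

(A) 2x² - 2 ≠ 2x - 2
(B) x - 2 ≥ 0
(A) x = 0: LHS = 2·0² - 2 = -2, RHS = 2·0 - 2 = -2; -2 ≠ -2 — FAILS
(B) x = 0: LHS = 0 - 2 = -2; -2 ≥ 0 — FAILS

Answer: Both A and B are false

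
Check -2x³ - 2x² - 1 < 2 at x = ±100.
x = 100: LHS = -2·100³ - 2·100² - 1 = -2020001; -2020001 < 2 — holds
x = -100: LHS = -2·(-100)³ - 2·(-100)² - 1 = 1979999; 1979999 < 2 — FAILS

Answer: Partially: holds for x = 100, fails for x = -100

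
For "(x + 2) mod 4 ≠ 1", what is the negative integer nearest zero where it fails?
Testing negative integers from -1 downward:
x = -1: LHS = ((-1) + 2) mod 4 = 1 mod 4 = 1; 1 ≠ 1 — FAILS  ← closest negative counterexample to 0

Answer: x = -1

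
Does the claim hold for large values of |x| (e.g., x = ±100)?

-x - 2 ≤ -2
x = 100: LHS = -100 - 2 = -102; -102 ≤ -2 — holds
x = -100: LHS = -(-100) - 2 = 98; 98 ≤ -2 — FAILS

Answer: Partially: holds for x = 100, fails for x = -100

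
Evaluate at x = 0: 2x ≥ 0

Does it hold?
x = 0: LHS = 2·0 = 0; 0 ≥ 0 — holds

The relation is satisfied at x = 0.

Answer: Yes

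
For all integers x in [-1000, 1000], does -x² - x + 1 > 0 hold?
The claim fails at x = 1:
x = 1: LHS = -1² - 1 + 1 = -1; -1 > 0 — FAILS

Because a single integer refutes it, the statement is false.

Answer: False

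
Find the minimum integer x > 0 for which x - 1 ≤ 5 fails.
Testing positive integers:
(x = 1 through x = 1 all satisfy the relation; showing from x = 2.)
x = 2: LHS = 2 - 1 = 1; 1 ≤ 5 — holds
x = 3: LHS = 3 - 1 = 2; 2 ≤ 5 — holds
x = 4: LHS = 4 - 1 = 3; 3 ≤ 5 — holds
x = 5: LHS = 5 - 1 = 4; 4 ≤ 5 — holds
x = 6: LHS = 6 - 1 = 5; 5 ≤ 5 — holds
x = 7: LHS = 7 - 1 = 6; 6 ≤ 5 — FAILS  ← smallest positive counterexample

Answer: x = 7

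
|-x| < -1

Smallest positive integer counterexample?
Testing positive integers:
x = 1: LHS = |-1| = 1; 1 < -1 — FAILS  ← smallest positive counterexample

Answer: x = 1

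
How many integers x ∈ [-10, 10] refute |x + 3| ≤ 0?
Counterexamples in [-10, 10]: {-10, -9, -8, -7, -6, -5, -4, -2, -1, 0, 1, 2, 3, 4, 5, 6, 7, 8, 9, 10}.

Counting them gives 20 values.

Answer: 20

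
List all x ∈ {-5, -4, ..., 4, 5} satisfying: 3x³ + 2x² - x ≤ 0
Holds for: {-5, -4, -3, -2, -1, 0}
Fails for: {1, 2, 3, 4, 5}

Answer: {-5, -4, -3, -2, -1, 0}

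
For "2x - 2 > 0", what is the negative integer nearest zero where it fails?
Testing negative integers from -1 downward:
x = -1: LHS = 2·(-1) - 2 = -4; -4 > 0 — FAILS  ← closest negative counterexample to 0

Answer: x = -1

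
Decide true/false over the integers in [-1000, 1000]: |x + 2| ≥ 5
The claim fails at x = 0:
x = 0: LHS = |0 + 2| = |2| = 2; 2 ≥ 5 — FAILS

Because a single integer refutes it, the statement is false.

Answer: False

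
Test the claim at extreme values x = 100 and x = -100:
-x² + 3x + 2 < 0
x = 100: LHS = -100² + 3·100 + 2 = -9698; -9698 < 0 — holds
x = -100: LHS = -(-100)² + 3·(-100) + 2 = -10298; -10298 < 0 — holds

Answer: Yes, holds for both x = 100 and x = -100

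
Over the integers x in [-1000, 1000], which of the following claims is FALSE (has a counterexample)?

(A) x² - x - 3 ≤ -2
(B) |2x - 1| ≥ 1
(A) x = -1: LHS = (-1)² - (-1) - 3 = -1; -1 ≤ -2 — FAILS

(B) Over all integers in [-1000, 1000], LHS − RHS is smallest at x = 0, where it equals 0:
x = 0: LHS = |2·0 - 1| = |-1| = 1; 1 ≥ 1 — holds
At the ends of the range:
x = -1000: LHS = |2·(-1000) - 1| = |-2001| = 2001; 2001 ≥ 1 — holds
x = 1000: LHS = |2·1000 - 1| = |1999| = 1999; 1999 ≥ 1 — holds
Hence LHS − RHS is never negative, i.e. LHS ≥ RHS throughout, so the relation holds for every integer in [-1000, 1000].

Only (A) has a counterexample.

Answer: A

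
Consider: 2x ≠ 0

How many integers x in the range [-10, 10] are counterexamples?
Counterexamples in [-10, 10]: {0}.

Counting them gives 1 values.

Answer: 1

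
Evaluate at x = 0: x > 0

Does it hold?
x = 0: 0 > 0 — FAILS

The relation fails at x = 0, so x = 0 is a counterexample.

Answer: No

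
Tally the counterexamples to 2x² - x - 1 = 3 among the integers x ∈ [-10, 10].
Counterexamples in [-10, 10]: {-10, -9, -8, -7, -6, -5, -4, -3, -2, -1, 0, 1, 2, 3, 4, 5, 6, 7, 8, 9, 10}.

Counting them gives 21 values.

Answer: 21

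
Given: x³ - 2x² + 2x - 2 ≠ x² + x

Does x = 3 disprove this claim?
Substitute x = 3 into the relation:
x = 3: LHS = 3³ - 2·3² + 2·3 - 2 = 13, RHS = 3² + 3 = 12; 13 ≠ 12 — holds

The relation holds at x = 3, so it is not a counterexample.

Answer: No, x = 3 is not a counterexample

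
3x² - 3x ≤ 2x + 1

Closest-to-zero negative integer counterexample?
Testing negative integers from -1 downward:
x = -1: LHS = 3·(-1)² - 3·(-1) = 6, RHS = 2·(-1) + 1 = -1; 6 ≤ -1 — FAILS  ← closest negative counterexample to 0

Answer: x = -1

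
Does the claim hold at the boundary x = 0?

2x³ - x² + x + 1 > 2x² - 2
x = 0: LHS = 2·0³ - 0² + 0 + 1 = 1, RHS = 2·0² - 2 = -2; 1 > -2 — holds

The relation is satisfied at x = 0.

Answer: Yes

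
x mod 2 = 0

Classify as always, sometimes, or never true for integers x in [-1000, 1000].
Holds at x = 0: LHS = 0 mod 2 = 0; 0 = 0 — holds
Fails at x = 1: LHS = 1 mod 2 = 1; 1 = 0 — FAILS
It is satisfied by some integers in the range but not all.

Answer: Sometimes true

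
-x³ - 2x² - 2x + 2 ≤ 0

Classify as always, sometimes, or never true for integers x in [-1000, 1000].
Holds at x = 1: LHS = -1³ - 2·1² - 2·1 + 2 = -3; -3 ≤ 0 — holds
Fails at x = 0: LHS = -0³ - 2·0² - 2·0 + 2 = 2; 2 ≤ 0 — FAILS
It is satisfied by some integers in the range but not all.

Answer: Sometimes true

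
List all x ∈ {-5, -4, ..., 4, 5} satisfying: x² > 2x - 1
Holds for: {-5, -4, -3, -2, -1, 0, 2, 3, 4, 5}
Fails for: {1}

Answer: {-5, -4, -3, -2, -1, 0, 2, 3, 4, 5}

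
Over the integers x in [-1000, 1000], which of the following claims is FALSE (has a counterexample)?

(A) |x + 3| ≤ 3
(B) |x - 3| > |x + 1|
(A) x = 1: LHS = |1 + 3| = |4| = 4; 4 ≤ 3 — FAILS
(B) x = 1: LHS = |1 - 3| = |-2| = 2, RHS = |1 + 1| = |2| = 2; 2 > 2 — FAILS

Answer: Both A and B are false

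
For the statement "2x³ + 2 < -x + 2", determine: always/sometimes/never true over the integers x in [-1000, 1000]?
Holds at x = -1: LHS = 2·(-1)³ + 2 = 0, RHS = -(-1) + 2 = 3; 0 < 3 — holds
Fails at x = 0: LHS = 2·0³ + 2 = 2, RHS = -0 + 2 = 2; 2 < 2 — FAILS
It is satisfied by some integers in the range but not all.

Answer: Sometimes true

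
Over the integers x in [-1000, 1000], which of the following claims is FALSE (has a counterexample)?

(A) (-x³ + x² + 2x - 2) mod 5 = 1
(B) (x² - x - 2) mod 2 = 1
(A) x = 0: LHS = (-0³ + 0² + 2·0 - 2) mod 5 = (-2) mod 5 = 3; 3 = 1 — FAILS
(B) x = 0: LHS = (0² - 0 - 2) mod 2 = (-2) mod 2 = 0; 0 = 1 — FAILS

Answer: Both A and B are false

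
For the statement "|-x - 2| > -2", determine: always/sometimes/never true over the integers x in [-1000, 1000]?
An absolute value is never negative, so the left side is ≥ 0 for every x, while the right side is -2. Tightest case in [-1000, 1000] is x = -2:
x = -2: LHS = |-(-2) - 2| = |0| = 0; 0 > -2 — holds
Hence LHS − RHS is never zero or negative, i.e. LHS > RHS throughout, so the relation holds for every integer in [-1000, 1000].

No counterexample exists.

Answer: Always true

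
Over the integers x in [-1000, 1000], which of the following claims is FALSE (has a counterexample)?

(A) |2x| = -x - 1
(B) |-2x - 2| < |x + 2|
(A) x = 0: LHS = |2·0| = |0| = 0, RHS = -0 - 1 = -1; 0 = -1 — FAILS
(B) x = 0: LHS = |-2·0 - 2| = |-2| = 2, RHS = |0 + 2| = |2| = 2; 2 < 2 — FAILS

Answer: Both A and B are false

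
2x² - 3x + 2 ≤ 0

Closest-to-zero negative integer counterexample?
Testing negative integers from -1 downward:
x = -1: LHS = 2·(-1)² - 3·(-1) + 2 = 7; 7 ≤ 0 — FAILS  ← closest negative counterexample to 0

Answer: x = -1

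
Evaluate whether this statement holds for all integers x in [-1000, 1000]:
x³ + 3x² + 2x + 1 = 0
The claim fails at x = 0:
x = 0: LHS = 0³ + 3·0² + 2·0 + 1 = 1; 1 = 0 — FAILS

Because a single integer refutes it, the statement is false.

Answer: False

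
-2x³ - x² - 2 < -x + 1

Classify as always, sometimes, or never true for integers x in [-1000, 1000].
Holds at x = 0: LHS = -2·0³ - 0² - 2 = -2, RHS = -0 + 1 = 1; -2 < 1 — holds
Fails at x = -2: LHS = -2·(-2)³ - (-2)² - 2 = 10, RHS = -(-2) + 1 = 3; 10 < 3 — FAILS
It is satisfied by some integers in the range but not all.

Answer: Sometimes true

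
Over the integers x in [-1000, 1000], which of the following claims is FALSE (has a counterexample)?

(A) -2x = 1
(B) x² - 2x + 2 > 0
(A) x = 0: LHS = -2·0 = 0; 0 = 1 — FAILS

(B) Over all integers in [-1000, 1000], LHS − RHS is smallest at x = 1, where it equals 1:
x = 1: LHS = 1² - 2·1 + 2 = 1; 1 > 0 — holds
At the ends of the range:
x = -1000: LHS = (-1000)² - 2·(-1000) + 2 = 1002002; 1002002 > 0 — holds
x = 1000: LHS = 1000² - 2·1000 + 2 = 998002; 998002 > 0 — holds
Hence LHS − RHS is never zero or negative, i.e. LHS > RHS throughout, so the relation holds for every integer in [-1000, 1000].

Only (A) has a counterexample.

Answer: A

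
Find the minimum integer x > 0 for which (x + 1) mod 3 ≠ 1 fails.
Testing positive integers:
x = 1: LHS = (1 + 1) mod 3 = 2 mod 3 = 2; 2 ≠ 1 — holds
x = 2: LHS = (2 + 1) mod 3 = 3 mod 3 = 0; 0 ≠ 1 — holds
x = 3: LHS = (3 + 1) mod 3 = 4 mod 3 = 1; 1 ≠ 1 — FAILS  ← smallest positive counterexample

Answer: x = 3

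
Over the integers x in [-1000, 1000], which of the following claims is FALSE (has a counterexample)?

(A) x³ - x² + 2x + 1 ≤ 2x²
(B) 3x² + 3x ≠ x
(A) x = 0: LHS = 0³ - 0² + 2·0 + 1 = 1, RHS = 2·0² = 0; 1 ≤ 0 — FAILS
(B) x = 0: LHS = 3·0² + 3·0 = 0; 0 ≠ 0 — FAILS

Answer: Both A and B are false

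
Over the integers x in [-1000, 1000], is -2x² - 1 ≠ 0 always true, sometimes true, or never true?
Over all integers in [-1000, 1000], LHS − RHS is always negative; it is closest to 0 at x = 0, where it equals -1:
x = 0: LHS = -2·0² - 1 = -1; -1 ≠ 0 — holds
At the ends of the range:
x = -1000: LHS = -2·(-1000)² - 1 = -2000001; -2000001 ≠ 0 — holds
x = 1000: LHS = -2·1000² - 1 = -2000001; -2000001 ≠ 0 — holds
Hence LHS − RHS is never 0, i.e. the two sides are never equal, so the relation holds for every integer in [-1000, 1000].

No counterexample exists.

Answer: Always true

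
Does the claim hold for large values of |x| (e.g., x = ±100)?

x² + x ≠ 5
x = 100: LHS = 100² + 100 = 10100; 10100 ≠ 5 — holds
x = -100: LHS = (-100)² + (-100) = 9900; 9900 ≠ 5 — holds

Answer: Yes, holds for both x = 100 and x = -100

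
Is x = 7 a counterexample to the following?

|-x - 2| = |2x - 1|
Substitute x = 7 into the relation:
x = 7: LHS = |-7 - 2| = |-9| = 9, RHS = |2·7 - 1| = |13| = 13; 9 = 13 — FAILS

Since the claim fails at x = 7, this value is a counterexample.

Answer: Yes, x = 7 is a counterexample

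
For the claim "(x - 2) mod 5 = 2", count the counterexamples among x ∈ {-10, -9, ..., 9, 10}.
Counterexamples in [-10, 10]: {-10, -9, -8, -7, -5, -4, -3, -2, 0, 1, 2, 3, 5, 6, 7, 8, 10}.

Counting them gives 17 values.

Answer: 17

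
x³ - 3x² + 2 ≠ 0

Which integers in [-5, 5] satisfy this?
Holds for: {-5, -4, -3, -2, -1, 0, 2, 3, 4, 5}
Fails for: {1}

Answer: {-5, -4, -3, -2, -1, 0, 2, 3, 4, 5}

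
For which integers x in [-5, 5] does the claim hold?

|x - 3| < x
Holds for: {2, 3, 4, 5}
Fails for: {-5, -4, -3, -2, -1, 0, 1}

Answer: {2, 3, 4, 5}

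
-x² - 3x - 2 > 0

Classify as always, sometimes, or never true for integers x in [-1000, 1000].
Over all integers in [-1000, 1000], LHS − RHS is largest at x = -1, where it equals 0:
x = -1: LHS = -(-1)² - 3·(-1) - 2 = 0; 0 > 0 — FAILS
At the ends of the range:
x = -1000: LHS = -(-1000)² - 3·(-1000) - 2 = -997002; -997002 > 0 — FAILS
x = 1000: LHS = -1000² - 3·1000 - 2 = -1003002; -1003002 > 0 — FAILS
Hence LHS − RHS is never positive, i.e. LHS ≤ RHS throughout, so the claimed relation (>) fails for every integer in [-1000, 1000].

No integer in the range satisfies it.

Answer: Never true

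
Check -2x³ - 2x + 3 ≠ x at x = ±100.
x = 100: LHS = -2·100³ - 2·100 + 3 = -2000197; -2000197 ≠ 100 — holds
x = -100: LHS = -2·(-100)³ - 2·(-100) + 3 = 2000203; 2000203 ≠ -100 — holds

Answer: Yes, holds for both x = 100 and x = -100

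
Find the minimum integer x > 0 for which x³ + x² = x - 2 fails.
Testing positive integers:
x = 1: LHS = 1³ + 1² = 2, RHS = 1 - 2 = -1; 2 = -1 — FAILS  ← smallest positive counterexample

Answer: x = 1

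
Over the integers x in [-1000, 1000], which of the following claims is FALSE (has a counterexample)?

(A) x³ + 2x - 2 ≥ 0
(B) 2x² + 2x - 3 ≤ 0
(A) x = 0: LHS = 0³ + 2·0 - 2 = -2; -2 ≥ 0 — FAILS
(B) x = 1: LHS = 2·1² + 2·1 - 3 = 1; 1 ≤ 0 — FAILS

Answer: Both A and B are false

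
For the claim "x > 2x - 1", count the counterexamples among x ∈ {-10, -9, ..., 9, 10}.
Counterexamples in [-10, 10]: {1, 2, 3, 4, 5, 6, 7, 8, 9, 10}.

Counting them gives 10 values.

Answer: 10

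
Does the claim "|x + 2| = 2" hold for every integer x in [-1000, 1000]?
The claim fails at x = 1:
x = 1: LHS = |1 + 2| = |3| = 3; 3 = 2 — FAILS

Because a single integer refutes it, the statement is false.

Answer: False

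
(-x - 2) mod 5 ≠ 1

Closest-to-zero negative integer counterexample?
Testing negative integers from -1 downward:
x = -1: LHS = (-(-1) - 2) mod 5 = (-1) mod 5 = 4; 4 ≠ 1 — holds
x = -2: LHS = (-(-2) - 2) mod 5 = 0 mod 5 = 0; 0 ≠ 1 — holds
x = -3: LHS = (-(-3) - 2) mod 5 = 1 mod 5 = 1; 1 ≠ 1 — FAILS  ← closest negative counterexample to 0

Answer: x = -3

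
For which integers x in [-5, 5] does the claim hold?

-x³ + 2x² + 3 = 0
Track d = LHS − RHS over the integers in [-5, 5]. Equality would need d = 0, but d changes sign only between consecutive integers, jumping over 0:
x = 2: LHS = -2³ + 2·2² + 3 = 3; 3 = 0 — FAILS  (d = 3)
x = 3: LHS = -3³ + 2·3² + 3 = -6; -6 = 0 — FAILS  (d = -6)
Away from these crossings d keeps a constant sign, and checking every integer in [-5, 5] confirms d ≠ 0 throughout. Hence the two sides are never equal, so the claimed relation (=) fails for every integer in [-5, 5].

Answer: None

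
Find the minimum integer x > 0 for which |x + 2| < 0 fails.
Testing positive integers:
x = 1: LHS = |1 + 2| = |3| = 3; 3 < 0 — FAILS  ← smallest positive counterexample

Answer: x = 1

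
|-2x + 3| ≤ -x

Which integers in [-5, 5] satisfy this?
Over all integers in [-5, 5], LHS − RHS is smallest at x = 1, where it equals 2:
x = 1: LHS = |-2·1 + 3| = |1| = 1; 1 ≤ -1 — FAILS
At the ends of the range:
x = -5: LHS = |-2·(-5) + 3| = |13| = 13, RHS = -(-5) = 5; 13 ≤ 5 — FAILS
x = 5: LHS = |-2·5 + 3| = |-7| = 7; 7 ≤ -5 — FAILS
Hence LHS − RHS is never zero or negative, i.e. LHS > RHS throughout, so the claimed relation (≤) fails for every integer in [-5, 5].

Answer: None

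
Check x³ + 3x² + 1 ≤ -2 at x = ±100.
x = 100: LHS = 100³ + 3·100² + 1 = 1030001; 1030001 ≤ -2 — FAILS
x = -100: LHS = (-100)³ + 3·(-100)² + 1 = -969999; -969999 ≤ -2 — holds

Answer: Partially: fails for x = 100, holds for x = -100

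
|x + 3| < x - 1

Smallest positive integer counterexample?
Testing positive integers:
x = 1: LHS = |1 + 3| = |4| = 4, RHS = 1 - 1 = 0; 4 < 0 — FAILS  ← smallest positive counterexample

Answer: x = 1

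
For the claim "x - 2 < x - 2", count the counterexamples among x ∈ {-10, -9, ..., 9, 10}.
Counterexamples in [-10, 10]: {-10, -9, -8, -7, -6, -5, -4, -3, -2, -1, 0, 1, 2, 3, 4, 5, 6, 7, 8, 9, 10}.

Counting them gives 21 values.

Answer: 21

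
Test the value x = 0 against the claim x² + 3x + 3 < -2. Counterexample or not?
Substitute x = 0 into the relation:
x = 0: LHS = 0² + 3·0 + 3 = 3; 3 < -2 — FAILS

Since the claim fails at x = 0, this value is a counterexample.

Answer: Yes, x = 0 is a counterexample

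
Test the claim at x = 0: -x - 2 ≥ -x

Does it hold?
x = 0: LHS = -0 - 2 = -2, RHS = -0 = 0; -2 ≥ 0 — FAILS

The relation fails at x = 0, so x = 0 is a counterexample.

Answer: No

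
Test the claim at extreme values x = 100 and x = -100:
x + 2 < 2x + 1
x = 100: LHS = 100 + 2 = 102, RHS = 2·100 + 1 = 201; 102 < 201 — holds
x = -100: LHS = (-100) + 2 = -98, RHS = 2·(-100) + 1 = -199; -98 < -199 — FAILS

Answer: Partially: holds for x = 100, fails for x = -100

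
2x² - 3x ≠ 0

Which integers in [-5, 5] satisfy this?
Holds for: {-5, -4, -3, -2, -1, 1, 2, 3, 4, 5}
Fails for: {0}

Answer: {-5, -4, -3, -2, -1, 1, 2, 3, 4, 5}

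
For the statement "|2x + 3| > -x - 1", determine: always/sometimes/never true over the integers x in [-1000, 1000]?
Holds at x = 0: LHS = |2·0 + 3| = |3| = 3, RHS = -0 - 1 = -1; 3 > -1 — holds
Fails at x = -2: LHS = |2·(-2) + 3| = |-1| = 1, RHS = -(-2) - 1 = 1; 1 > 1 — FAILS
It is satisfied by some integers in the range but not all.

Answer: Sometimes true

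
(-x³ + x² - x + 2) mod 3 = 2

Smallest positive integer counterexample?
Testing positive integers:
x = 1: LHS = (-1³ + 1² - 1 + 2) mod 3 = 1 mod 3 = 1; 1 = 2 — FAILS  ← smallest positive counterexample

Answer: x = 1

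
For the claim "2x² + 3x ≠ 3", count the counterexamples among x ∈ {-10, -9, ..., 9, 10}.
Track d = LHS − RHS over the integers in [-10, 10]. Equality would need d = 0, but d changes sign only between consecutive integers, jumping over 0:
x = -3: LHS = 2·(-3)² + 3·(-3) = 9; 9 ≠ 3 — holds  (d = 6)
x = -2: LHS = 2·(-2)² + 3·(-2) = 2; 2 ≠ 3 — holds  (d = -1)
x = 0: LHS = 2·0² + 3·0 = 0; 0 ≠ 3 — holds  (d = -3)
x = 1: LHS = 2·1² + 3·1 = 5; 5 ≠ 3 — holds  (d = 2)
Away from these crossings d keeps a constant sign, and checking every integer in [-10, 10] confirms d ≠ 0 throughout. Hence the two sides are never equal, so the relation holds for every integer in [-10, 10].

No counterexample appears in that range.

Answer: 0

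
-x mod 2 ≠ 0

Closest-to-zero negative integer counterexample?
Testing negative integers from -1 downward:
x = -1: LHS = (-(-1)) mod 2 = 1 mod 2 = 1; 1 ≠ 0 — holds
x = -2: LHS = (-(-2)) mod 2 = 2 mod 2 = 0; 0 ≠ 0 — FAILS  ← closest negative counterexample to 0

Answer: x = -2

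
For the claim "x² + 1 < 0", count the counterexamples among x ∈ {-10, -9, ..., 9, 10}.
Counterexamples in [-10, 10]: {-10, -9, -8, -7, -6, -5, -4, -3, -2, -1, 0, 1, 2, 3, 4, 5, 6, 7, 8, 9, 10}.

Counting them gives 21 values.

Answer: 21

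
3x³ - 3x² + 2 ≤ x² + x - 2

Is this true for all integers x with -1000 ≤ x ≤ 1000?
The claim fails at x = 0:
x = 0: LHS = 3·0³ - 3·0² + 2 = 2, RHS = 0² + 0 - 2 = -2; 2 ≤ -2 — FAILS

Because a single integer refutes it, the statement is false.

Answer: False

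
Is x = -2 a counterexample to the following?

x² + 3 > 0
Substitute x = -2 into the relation:
x = -2: LHS = (-2)² + 3 = 7; 7 > 0 — holds

The relation holds at x = -2, so it is not a counterexample.

Answer: No, x = -2 is not a counterexample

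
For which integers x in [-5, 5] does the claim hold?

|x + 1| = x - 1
Over all integers in [-5, 5], LHS − RHS is always positive; it is smallest at x = 0, where it equals 2:
x = 0: LHS = |0 + 1| = |1| = 1, RHS = 0 - 1 = -1; 1 = -1 — FAILS
At the ends of the range:
x = -5: LHS = |(-5) + 1| = |-4| = 4, RHS = (-5) - 1 = -6; 4 = -6 — FAILS
x = 5: LHS = |5 + 1| = |6| = 6, RHS = 5 - 1 = 4; 6 = 4 — FAILS
Hence LHS − RHS is never 0, i.e. the two sides are never equal, so the claimed relation (=) fails for every integer in [-5, 5].

Answer: None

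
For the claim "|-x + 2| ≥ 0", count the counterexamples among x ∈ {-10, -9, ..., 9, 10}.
An absolute value is never negative, so the left side is ≥ 0 for every x, while the right side is 0. Tightest case in [-10, 10] is x = 2:
x = 2: LHS = |-2 + 2| = |0| = 0; 0 ≥ 0 — holds
Hence LHS − RHS is never negative, i.e. LHS ≥ RHS throughout, so the relation holds for every integer in [-10, 10].

No counterexample appears in that range.

Answer: 0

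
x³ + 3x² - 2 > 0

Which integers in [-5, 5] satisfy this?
Holds for: {-2, 1, 2, 3, 4, 5}
Fails for: {-5, -4, -3, -1, 0}

Answer: {-2, 1, 2, 3, 4, 5}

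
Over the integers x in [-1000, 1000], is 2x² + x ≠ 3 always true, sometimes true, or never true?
Holds at x = 0: LHS = 2·0² + 0 = 0; 0 ≠ 3 — holds
Fails at x = 1: LHS = 2·1² + 1 = 3; 3 ≠ 3 — FAILS
It is satisfied by some integers in the range but not all.

Answer: Sometimes true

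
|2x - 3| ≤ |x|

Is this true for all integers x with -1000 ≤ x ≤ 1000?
The claim fails at x = 0:
x = 0: LHS = |2·0 - 3| = |-3| = 3, RHS = |0| = 0; 3 ≤ 0 — FAILS

Because a single integer refutes it, the statement is false.

Answer: False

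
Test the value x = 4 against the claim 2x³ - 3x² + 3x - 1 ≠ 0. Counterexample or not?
Substitute x = 4 into the relation:
x = 4: LHS = 2·4³ - 3·4² + 3·4 - 1 = 91; 91 ≠ 0 — holds

The relation holds at x = 4, so it is not a counterexample.

Answer: No, x = 4 is not a counterexample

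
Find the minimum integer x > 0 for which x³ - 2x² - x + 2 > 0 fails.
Testing positive integers:
x = 1: LHS = 1³ - 2·1² - 1 + 2 = 0; 0 > 0 — FAILS  ← smallest positive counterexample

Answer: x = 1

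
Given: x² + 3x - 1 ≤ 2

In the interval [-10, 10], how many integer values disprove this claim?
Counterexamples in [-10, 10]: {-10, -9, -8, -7, -6, -5, -4, 1, 2, 3, 4, 5, 6, 7, 8, 9, 10}.

Counting them gives 17 values.

Answer: 17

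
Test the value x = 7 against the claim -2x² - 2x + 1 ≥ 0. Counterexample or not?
Substitute x = 7 into the relation:
x = 7: LHS = -2·7² - 2·7 + 1 = -111; -111 ≥ 0 — FAILS

Since the claim fails at x = 7, this value is a counterexample.

Answer: Yes, x = 7 is a counterexample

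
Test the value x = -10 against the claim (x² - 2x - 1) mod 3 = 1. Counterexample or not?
Substitute x = -10 into the relation:
x = -10: LHS = ((-10)² - 2·(-10) - 1) mod 3 = 119 mod 3 = 2; 2 = 1 — FAILS

Since the claim fails at x = -10, this value is a counterexample.

Answer: Yes, x = -10 is a counterexample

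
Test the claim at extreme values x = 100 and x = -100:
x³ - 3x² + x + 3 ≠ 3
x = 100: LHS = 100³ - 3·100² + 100 + 3 = 970103; 970103 ≠ 3 — holds
x = -100: LHS = (-100)³ - 3·(-100)² + (-100) + 3 = -1030097; -1030097 ≠ 3 — holds

Answer: Yes, holds for both x = 100 and x = -100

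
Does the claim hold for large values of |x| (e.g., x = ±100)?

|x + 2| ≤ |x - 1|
x = 100: LHS = |100 + 2| = |102| = 102, RHS = |100 - 1| = |99| = 99; 102 ≤ 99 — FAILS
x = -100: LHS = |(-100) + 2| = |-98| = 98, RHS = |(-100) - 1| = |-101| = 101; 98 ≤ 101 — holds

Answer: Partially: fails for x = 100, holds for x = -100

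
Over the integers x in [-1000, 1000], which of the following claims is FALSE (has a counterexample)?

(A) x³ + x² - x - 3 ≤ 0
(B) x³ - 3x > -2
(A) x = 2: LHS = 2³ + 2² - 2 - 3 = 7; 7 ≤ 0 — FAILS
(B) x = 1: LHS = 1³ - 3·1 = -2; -2 > -2 — FAILS

Answer: Both A and B are false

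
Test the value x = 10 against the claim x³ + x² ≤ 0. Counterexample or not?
Substitute x = 10 into the relation:
x = 10: LHS = 10³ + 10² = 1100; 1100 ≤ 0 — FAILS

Since the claim fails at x = 10, this value is a counterexample.

Answer: Yes, x = 10 is a counterexample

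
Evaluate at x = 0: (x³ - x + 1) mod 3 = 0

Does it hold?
x = 0: LHS = (0³ - 0 + 1) mod 3 = 1 mod 3 = 1; 1 = 0 — FAILS

The relation fails at x = 0, so x = 0 is a counterexample.

Answer: No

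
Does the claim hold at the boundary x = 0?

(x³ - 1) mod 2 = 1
x = 0: LHS = (0³ - 1) mod 2 = (-1) mod 2 = 1; 1 = 1 — holds

The relation is satisfied at x = 0.

Answer: Yes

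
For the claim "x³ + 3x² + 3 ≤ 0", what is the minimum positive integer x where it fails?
Testing positive integers:
x = 1: LHS = 1³ + 3·1² + 3 = 7; 7 ≤ 0 — FAILS  ← smallest positive counterexample

Answer: x = 1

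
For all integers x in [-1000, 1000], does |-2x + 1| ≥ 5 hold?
The claim fails at x = 0:
x = 0: LHS = |-2·0 + 1| = |1| = 1; 1 ≥ 5 — FAILS

Because a single integer refutes it, the statement is false.

Answer: False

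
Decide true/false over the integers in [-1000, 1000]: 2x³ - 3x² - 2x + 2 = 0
The claim fails at x = 0:
x = 0: LHS = 2·0³ - 3·0² - 2·0 + 2 = 2; 2 = 0 — FAILS

Because a single integer refutes it, the statement is false.

Answer: False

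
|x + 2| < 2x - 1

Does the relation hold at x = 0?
x = 0: LHS = |0 + 2| = |2| = 2, RHS = 2·0 - 1 = -1; 2 < -1 — FAILS

The relation fails at x = 0, so x = 0 is a counterexample.

Answer: No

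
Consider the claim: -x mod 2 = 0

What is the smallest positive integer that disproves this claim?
Testing positive integers:
x = 1: LHS = (-1) mod 2 = 1; 1 = 0 — FAILS  ← smallest positive counterexample

Answer: x = 1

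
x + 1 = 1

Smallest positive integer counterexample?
Testing positive integers:
x = 1: LHS = 1 + 1 = 2; 2 = 1 — FAILS  ← smallest positive counterexample

Answer: x = 1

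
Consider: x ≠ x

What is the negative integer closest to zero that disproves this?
Testing negative integers from -1 downward:
x = -1: -1 ≠ -1 — FAILS  ← closest negative counterexample to 0

Answer: x = -1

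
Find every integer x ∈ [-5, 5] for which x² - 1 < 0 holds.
Holds for: {0}
Fails for: {-5, -4, -3, -2, -1, 1, 2, 3, 4, 5}

Answer: {0}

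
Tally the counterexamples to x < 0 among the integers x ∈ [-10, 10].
Counterexamples in [-10, 10]: {0, 1, 2, 3, 4, 5, 6, 7, 8, 9, 10}.

Counting them gives 11 values.

Answer: 11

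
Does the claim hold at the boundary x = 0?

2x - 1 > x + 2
x = 0: LHS = 2·0 - 1 = -1, RHS = 0 + 2 = 2; -1 > 2 — FAILS

The relation fails at x = 0, so x = 0 is a counterexample.

Answer: No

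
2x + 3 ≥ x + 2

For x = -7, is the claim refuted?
Substitute x = -7 into the relation:
x = -7: LHS = 2·(-7) + 3 = -11, RHS = (-7) + 2 = -5; -11 ≥ -5 — FAILS

Since the claim fails at x = -7, this value is a counterexample.

Answer: Yes, x = -7 is a counterexample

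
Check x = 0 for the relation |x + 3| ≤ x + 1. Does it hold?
x = 0: LHS = |0 + 3| = |3| = 3, RHS = 0 + 1 = 1; 3 ≤ 1 — FAILS

The relation fails at x = 0, so x = 0 is a counterexample.

Answer: No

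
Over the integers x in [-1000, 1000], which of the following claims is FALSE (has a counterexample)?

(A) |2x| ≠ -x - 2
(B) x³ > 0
(A) Over all integers in [-1000, 1000], LHS − RHS is always positive; it is smallest at x = 0, where it equals 2:
x = 0: LHS = |2·0| = |0| = 0, RHS = -0 - 2 = -2; 0 ≠ -2 — holds
At the ends of the range:
x = -1000: LHS = |2·(-1000)| = |-2000| = 2000, RHS = -(-1000) - 2 = 998; 2000 ≠ 998 — holds
x = 1000: LHS = |2·1000| = |2000| = 2000, RHS = -1000 - 2 = -1002; 2000 ≠ -1002 — holds
Hence LHS − RHS is never 0, i.e. the two sides are never equal, so the relation holds for every integer in [-1000, 1000].

(B) x = 0: LHS = 0³ = 0; 0 > 0 — FAILS

Only (B) has a counterexample.

Answer: B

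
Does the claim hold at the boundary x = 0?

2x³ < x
x = 0: LHS = 2·0³ = 0; 0 < 0 — FAILS

The relation fails at x = 0, so x = 0 is a counterexample.

Answer: No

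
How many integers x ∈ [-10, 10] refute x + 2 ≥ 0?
Counterexamples in [-10, 10]: {-10, -9, -8, -7, -6, -5, -4, -3}.

Counting them gives 8 values.

Answer: 8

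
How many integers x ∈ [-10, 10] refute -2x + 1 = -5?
Counterexamples in [-10, 10]: {-10, -9, -8, -7, -6, -5, -4, -3, -2, -1, 0, 1, 2, 4, 5, 6, 7, 8, 9, 10}.

Counting them gives 20 values.

Answer: 20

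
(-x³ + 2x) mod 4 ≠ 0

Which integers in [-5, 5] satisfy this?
Holds for: {-5, -3, -1, 1, 3, 5}
Fails for: {-4, -2, 0, 2, 4}

Answer: {-5, -3, -1, 1, 3, 5}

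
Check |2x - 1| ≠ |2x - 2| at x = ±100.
x = 100: LHS = |2·100 - 1| = |199| = 199, RHS = |2·100 - 2| = |198| = 198; 199 ≠ 198 — holds
x = -100: LHS = |2·(-100) - 1| = |-201| = 201, RHS = |2·(-100) - 2| = |-202| = 202; 201 ≠ 202 — holds

Answer: Yes, holds for both x = 100 and x = -100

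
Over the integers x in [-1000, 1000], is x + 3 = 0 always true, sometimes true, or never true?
Holds at x = -3: LHS = (-3) + 3 = 0; 0 = 0 — holds
Fails at x = 0: LHS = 0 + 3 = 3; 3 = 0 — FAILS
It is satisfied by some integers in the range but not all.

Answer: Sometimes true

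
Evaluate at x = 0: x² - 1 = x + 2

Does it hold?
x = 0: LHS = 0² - 1 = -1, RHS = 0 + 2 = 2; -1 = 2 — FAILS

The relation fails at x = 0, so x = 0 is a counterexample.

Answer: No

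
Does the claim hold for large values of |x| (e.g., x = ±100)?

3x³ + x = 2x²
x = 100: LHS = 3·100³ + 100 = 3000100, RHS = 2·100² = 20000; 3000100 = 20000 — FAILS
x = -100: LHS = 3·(-100)³ + (-100) = -3000100, RHS = 2·(-100)² = 20000; -3000100 = 20000 — FAILS

Answer: No, fails for both x = 100 and x = -100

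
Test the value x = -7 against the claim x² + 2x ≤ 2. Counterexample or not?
Substitute x = -7 into the relation:
x = -7: LHS = (-7)² + 2·(-7) = 35; 35 ≤ 2 — FAILS

Since the claim fails at x = -7, this value is a counterexample.

Answer: Yes, x = -7 is a counterexample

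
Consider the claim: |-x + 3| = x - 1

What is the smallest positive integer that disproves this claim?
Testing positive integers:
x = 1: LHS = |-1 + 3| = |2| = 2, RHS = 1 - 1 = 0; 2 = 0 — FAILS  ← smallest positive counterexample

Answer: x = 1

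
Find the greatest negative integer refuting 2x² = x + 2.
Testing negative integers from -1 downward:
x = -1: LHS = 2·(-1)² = 2, RHS = (-1) + 2 = 1; 2 = 1 — FAILS  ← closest negative counterexample to 0

Answer: x = -1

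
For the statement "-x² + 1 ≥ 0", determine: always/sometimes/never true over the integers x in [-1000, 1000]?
Holds at x = 0: LHS = -0² + 1 = 1; 1 ≥ 0 — holds
Fails at x = 2: LHS = -2² + 1 = -3; -3 ≥ 0 — FAILS
It is satisfied by some integers in the range but not all.

Answer: Sometimes true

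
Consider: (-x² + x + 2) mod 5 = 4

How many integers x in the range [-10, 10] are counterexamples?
Counterexamples in [-10, 10]: {-10, -9, -8, -7, -6, -5, -4, -3, -2, -1, 0, 1, 2, 3, 4, 5, 6, 7, 8, 9, 10}.

Counting them gives 21 values.

Answer: 21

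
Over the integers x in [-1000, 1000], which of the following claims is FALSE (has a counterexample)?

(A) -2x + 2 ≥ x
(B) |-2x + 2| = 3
(A) x = 1: LHS = -2·1 + 2 = 0; 0 ≥ 1 — FAILS
(B) x = 0: LHS = |-2·0 + 2| = |2| = 2; 2 = 3 — FAILS

Answer: Both A and B are false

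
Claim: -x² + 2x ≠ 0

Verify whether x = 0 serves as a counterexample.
Substitute x = 0 into the relation:
x = 0: LHS = -0² + 2·0 = 0; 0 ≠ 0 — FAILS

Since the claim fails at x = 0, this value is a counterexample.

Answer: Yes, x = 0 is a counterexample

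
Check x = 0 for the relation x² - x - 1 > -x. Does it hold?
x = 0: LHS = 0² - 0 - 1 = -1, RHS = -0 = 0; -1 > 0 — FAILS

The relation fails at x = 0, so x = 0 is a counterexample.

Answer: No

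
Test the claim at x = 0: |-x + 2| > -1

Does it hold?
x = 0: LHS = |-0 + 2| = |2| = 2; 2 > -1 — holds

The relation is satisfied at x = 0.

Answer: Yes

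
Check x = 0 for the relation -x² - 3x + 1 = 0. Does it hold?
x = 0: LHS = -0² - 3·0 + 1 = 1; 1 = 0 — FAILS

The relation fails at x = 0, so x = 0 is a counterexample.

Answer: No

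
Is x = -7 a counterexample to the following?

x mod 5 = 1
Substitute x = -7 into the relation:
x = -7: LHS = (-7) mod 5 = 3; 3 = 1 — FAILS

Since the claim fails at x = -7, this value is a counterexample.

Answer: Yes, x = -7 is a counterexample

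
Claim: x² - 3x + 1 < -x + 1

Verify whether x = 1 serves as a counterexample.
Substitute x = 1 into the relation:
x = 1: LHS = 1² - 3·1 + 1 = -1, RHS = -1 + 1 = 0; -1 < 0 — holds

The claim holds here, so x = 1 is not a counterexample. (A counterexample exists elsewhere, e.g. x = 0.)

Answer: No, x = 1 is not a counterexample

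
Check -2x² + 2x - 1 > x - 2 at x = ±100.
x = 100: LHS = -2·100² + 2·100 - 1 = -19801, RHS = 100 - 2 = 98; -19801 > 98 — FAILS
x = -100: LHS = -2·(-100)² + 2·(-100) - 1 = -20201, RHS = (-100) - 2 = -102; -20201 > -102 — FAILS

Answer: No, fails for both x = 100 and x = -100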